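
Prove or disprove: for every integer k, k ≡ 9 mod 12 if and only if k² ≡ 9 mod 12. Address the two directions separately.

[⇒] Suppose k ≡ 9 mod 12. Write k = 12j + 9. Then (12j + 9)² = 144j² + 216j + 81 = 12(12j² + 18j + 6) + 9, so k² ≡ 9 (mod 12).

[⇐] This fails: take k = 3. Then 3² = 9 ≡ 9 (mod 12), yet 3 ≡ 3 (mod 12), not 9.

(⇒) holds; (⇐) fails.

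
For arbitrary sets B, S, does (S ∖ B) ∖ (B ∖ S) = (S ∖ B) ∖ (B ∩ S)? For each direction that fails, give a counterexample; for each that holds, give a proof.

(⊆) Let x ∈ (S ∖ B) ∖ (B ∖ S). Then x ∈ S and x ∉ B, from which x ∈ (S ∖ B) ∖ (B ∩ S).

(⊇) Let x ∈ (S ∖ B) ∖ (B ∩ S). Then x ∈ S and x ∉ B, from which x ∈ (S ∖ B) ∖ (B ∖ S).

Both inclusions hold; the sets are equal.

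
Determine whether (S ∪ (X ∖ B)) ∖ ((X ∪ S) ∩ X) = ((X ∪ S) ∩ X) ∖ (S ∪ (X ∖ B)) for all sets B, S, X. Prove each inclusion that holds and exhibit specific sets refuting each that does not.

Neither inclusion holds.

Forward inclusion. This inclusion fails. Take B = ∅, S = {1}, X = ∅; then 1 ∈ (S ∪ (X ∖ B)) ∖ ((X ∪ S) ∩ X) but 1 ∉ ((X ∪ S) ∩ X) ∖ (S ∪ (X ∖ B)).

Reverse inclusion. This inclusion fails. Take B = {1}, S = ∅, X = {1}; then 1 ∈ ((X ∪ S) ∩ X) ∖ (S ∪ (X ∖ B)) but 1 ∉ (S ∪ (X ∖ B)) ∖ ((X ∪ S) ∩ X).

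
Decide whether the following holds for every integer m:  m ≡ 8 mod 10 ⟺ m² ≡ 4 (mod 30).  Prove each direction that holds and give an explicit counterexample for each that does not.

(⇒) fails and (⇐) fails.

Forward direction. This fails: take m = 18. Then 18 ≡ 8 (mod 10), but 18² = 324 ≡ 24 (mod 30), not 4.

Converse. This fails: take m = 2. Then 2² = 4 ≡ 4 (mod 30), yet 2 ≡ 2 (mod 10), not 8.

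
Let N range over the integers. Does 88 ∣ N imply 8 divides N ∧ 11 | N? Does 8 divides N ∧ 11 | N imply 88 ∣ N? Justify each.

(⟹) If 88 ∣ N, write N = 88q. Since 88 = 11·8, N = 8·(11q), so 8 ∣ N; and since 88 = 8·11, N = 11·(8q), so 11 ∣ N.

(⟸) Suppose 8 ∣ N and 11 ∣ N. Any common multiple of 8 and 11 is a multiple of their lcm; here gcd(8, 11) = 1, so lcm(8, 11) = 8·11 = 88, so 88 ∣ N.

Equivalent; both directions hold.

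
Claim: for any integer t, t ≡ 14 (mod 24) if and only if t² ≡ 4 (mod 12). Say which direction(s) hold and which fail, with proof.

Not equivalent: only (⇒) holds.

(→) Suppose t ≡ 14 (mod 24). Then t² ≡ 14² = 196 (mod 24), and since 12 ∣ 24, also t² ≡ 4 (mod 12).

(←) This fails: take t = 2. Then 2² = 4 ≡ 4 (mod 12), yet 2 ≡ 2 (mod 24), not 14.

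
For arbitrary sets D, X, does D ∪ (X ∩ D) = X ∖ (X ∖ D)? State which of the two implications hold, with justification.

(⊆) fails; (⊇) holds.

(⊇) Let x ∈ X ∖ (X ∖ D). Then x ∈ D ∩ X, from which x ∈ D ∪ (X ∩ D).

(⊆) This inclusion fails. Take D = {1}, X = ∅; then 1 ∈ D ∪ (X ∩ D) but 1 ∉ X ∖ (X ∖ D).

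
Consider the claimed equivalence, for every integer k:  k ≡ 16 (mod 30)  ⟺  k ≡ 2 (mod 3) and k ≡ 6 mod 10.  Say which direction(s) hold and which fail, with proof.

(⇒) fails and (⇐) fails.

[⇒] This fails: k = 16 gives 16 ≡ 16 (mod 30) but 16 ≡ 1 (mod 3), so the conjunction on the right does not hold.

[⇐] This fails: k = 26 satisfies both congruences on the right (26 ≡ 2 mod 3 and 26 ≡ 6 mod 10) yet 26 ≡ 26 (mod 30), not 16.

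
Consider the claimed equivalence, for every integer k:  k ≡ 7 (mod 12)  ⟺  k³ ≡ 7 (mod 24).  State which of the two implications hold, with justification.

(⟸) The residues r modulo 24 with r³ ≡ 7 (mod 24) are exactly {7}, and each is ≡ 7 (mod 12).

(⟹) This fails: take k = 19. Then 19 ≡ 7 (mod 12), but 19³ = 6859 ≡ 19 (mod 24), not 7.

Only the converse holds.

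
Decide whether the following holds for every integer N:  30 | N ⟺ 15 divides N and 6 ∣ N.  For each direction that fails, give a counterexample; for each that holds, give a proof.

Both directions hold; the statement is true.

(⟹) If 30 ∣ N, write N = 30q. Since 30 = 2·15, N = 15·(2q), so 15 ∣ N; and since 30 = 5·6, N = 6·(5q), so 6 ∣ N.

(⟸) Suppose 15 ∣ N and 6 ∣ N. Any common multiple of 15 and 6 is a multiple of their lcm; here lcm(15, 6) = 15·6/gcd(15, 6) = 90/3 = 30, so 30 ∣ N.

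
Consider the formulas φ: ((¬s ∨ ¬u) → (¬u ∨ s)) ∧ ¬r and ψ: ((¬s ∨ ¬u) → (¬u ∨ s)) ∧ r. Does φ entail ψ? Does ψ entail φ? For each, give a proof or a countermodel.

(→) This fails. Under s = F, r = F, u = F, the left side is true but the right side is false.

(←) This fails. Under s = F, r = T, u = F, the left side is false but the right side is true.

Neither implication holds.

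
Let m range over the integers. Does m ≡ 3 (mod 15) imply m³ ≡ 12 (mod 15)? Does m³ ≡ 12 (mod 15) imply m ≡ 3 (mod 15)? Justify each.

(←) Suppose m³ ≡ 12 (mod 15). The only residue r in {0, …, 14} with r³ ≡ 12 (mod 15) is r = 3, so m ≡ 3 (mod 15).

(→) Suppose m ≡ 3 (mod 15). Write m = 15j + 3. Then (15j + 3)³ = 3375j³ + 2025j² + 405j + 27 = 15(225j³ + 135j² + 27j + 1) + 12, so m³ ≡ 12 (mod 15).

The biconditional holds.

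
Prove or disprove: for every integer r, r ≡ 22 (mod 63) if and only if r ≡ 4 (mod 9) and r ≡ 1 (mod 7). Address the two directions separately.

(⇒) Suppose r ≡ 22 (mod 63); write r = 63j + 22. Since 9 ∣ 63, reducing mod 9 gives r ≡ 22 ≡ 4 (mod 9); since 7 ∣ 63, reducing mod 7 gives r ≡ 22 ≡ 1 (mod 7).

(⇐) Conversely, if r ≡ 4 (mod 9) and r ≡ 1 (mod 7), then by the Chinese remainder theorem r ≡ 22 (mod 63). This is exactly r ≡ 22 (mod 63).

Both directions hold; the statement is true.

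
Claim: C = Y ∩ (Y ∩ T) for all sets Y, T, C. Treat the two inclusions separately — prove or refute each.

Both inclusions fail.

(⟹) This inclusion fails. Take Y = ∅, T = ∅, C = {1}; then 1 ∈ C but 1 ∉ Y ∩ (Y ∩ T).

(⟸) This inclusion fails. Take Y = {1}, T = {1}, C = ∅; then 1 ∈ Y ∩ (Y ∩ T) but 1 ∉ C.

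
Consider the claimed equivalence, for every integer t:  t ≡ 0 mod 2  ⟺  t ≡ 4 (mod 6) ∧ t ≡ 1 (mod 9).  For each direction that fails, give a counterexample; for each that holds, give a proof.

Forward direction. This fails: t = 0 gives 0 ≡ 0 (mod 2) but 0 ≡ 0 (mod 6), so the conjunction on the right does not hold.

Converse. If t ≡ 4 (mod 6) and t ≡ 1 (mod 9), then by the Chinese remainder theorem t ≡ 10 (mod 18). Since 10 ≡ 0 (mod 2) and 2 ∣ 18, we get t ≡ 0 (mod 2).

Only the reverse direction holds.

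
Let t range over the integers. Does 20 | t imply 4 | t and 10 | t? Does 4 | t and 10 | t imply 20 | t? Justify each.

(⟹) If 20 ∣ t, write t = 20q. Since 20 = 5·4, t = 4·(5q), so 4 ∣ t; and since 20 = 2·10, t = 10·(2q), so 10 ∣ t.

(⟸) Suppose 4 ∣ t and 10 ∣ t. Any common multiple of 4 and 10 is a multiple of their lcm; here lcm(4, 10) = 4·10/gcd(4, 10) = 40/2 = 20, so 20 ∣ t.

Both implications hold.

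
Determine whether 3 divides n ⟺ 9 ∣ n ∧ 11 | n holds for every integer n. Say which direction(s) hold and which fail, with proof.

Only the reverse direction holds.

(⟹) This fails: take n = 3. Certainly 3 ∣ 3, but 9 ∤ 3.

(⟸) Suppose 9 ∣ n and 11 ∣ n. Any common multiple of 9 and 11 is a multiple of their lcm; here gcd(9, 11) = 1, so lcm(9, 11) = 9·11 = 99, so 99 ∣ n. Since 3 ∣ 99, it follows that 3 ∣ n.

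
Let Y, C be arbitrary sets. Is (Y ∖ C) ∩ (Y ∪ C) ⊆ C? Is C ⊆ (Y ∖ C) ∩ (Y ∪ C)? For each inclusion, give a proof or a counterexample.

(⊆) This inclusion fails. Take Y = {1}, C = ∅; then 1 ∈ (Y ∖ C) ∩ (Y ∪ C) but 1 ∉ C.

(⊇) This inclusion fails. Take Y = ∅, C = {1}; then 1 ∈ C but 1 ∉ (Y ∖ C) ∩ (Y ∪ C).

Both inclusions fail.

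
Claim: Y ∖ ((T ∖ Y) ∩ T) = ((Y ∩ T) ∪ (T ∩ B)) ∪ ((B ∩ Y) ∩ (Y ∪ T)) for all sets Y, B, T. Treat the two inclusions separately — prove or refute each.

Forward inclusion. This inclusion fails. Take Y = {1}, B = ∅, T = ∅; then 1 ∈ Y ∖ ((T ∖ Y) ∩ T) but 1 ∉ ((Y ∩ T) ∪ (T ∩ B)) ∪ ((B ∩ Y) ∩ (Y ∪ T)).

Reverse inclusion. This inclusion fails. Take Y = ∅, B = {1}, T = {1}; then 1 ∈ ((Y ∩ T) ∪ (T ∩ B)) ∪ ((B ∩ Y) ∩ (Y ∪ T)) but 1 ∉ Y ∖ ((T ∖ Y) ∩ T).

Neither inclusion holds.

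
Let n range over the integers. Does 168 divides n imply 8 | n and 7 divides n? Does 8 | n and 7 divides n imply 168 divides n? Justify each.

[⇒] If 168 ∣ n, write n = 168q. Since 168 = 21·8, n = 8·(21q), so 8 ∣ n; and since 168 = 24·7, n = 7·(24q), so 7 ∣ n.

[⇐] This fails: take n = 56. Both 8 ∣ 56 and 7 ∣ 56, yet 56 is not a multiple of 168 (since 56 = 0·168 + 56), so 168 ∤ 56.

Only the forward implication holds.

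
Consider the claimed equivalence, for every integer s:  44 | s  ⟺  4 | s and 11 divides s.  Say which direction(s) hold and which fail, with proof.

Both directions hold.

[⇒] If 44 ∣ s, write s = 44q. Since 44 = 11·4, s = 4·(11q), so 4 ∣ s; and since 44 = 4·11, s = 11·(4q), so 11 ∣ s.

[⇐] Suppose 4 ∣ s and 11 ∣ s. Any common multiple of 4 and 11 is a multiple of their lcm; here gcd(4, 11) = 1, so lcm(4, 11) = 4·11 = 44, so 44 ∣ s.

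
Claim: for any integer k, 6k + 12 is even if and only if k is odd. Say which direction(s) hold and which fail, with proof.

Forward direction. This fails: take k = 0. Then 6k + 12 = 12, which is even, yet k = 0 is even, not odd.

Converse. Suppose k is odd. Since 6 is even, 6k is even for every k, so 6k + 12 has the same parity as 12, which is even. Hence 6k + 12 is even.

Not equivalent: only (⇐) holds.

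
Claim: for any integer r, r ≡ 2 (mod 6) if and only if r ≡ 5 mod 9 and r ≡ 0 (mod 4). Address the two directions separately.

(⟹) This fails: r = 2 gives 2 ≡ 2 (mod 6) but 2 ≡ 2 (mod 9), so the conjunction on the right does not hold.

(⟸) Conversely, if r ≡ 5 (mod 9) and r ≡ 0 (mod 4), then by the Chinese remainder theorem r ≡ 32 (mod 36). Since 32 ≡ 2 (mod 6) and 6 ∣ 36, we get r ≡ 2 (mod 6).

Not equivalent: only (⇐) holds.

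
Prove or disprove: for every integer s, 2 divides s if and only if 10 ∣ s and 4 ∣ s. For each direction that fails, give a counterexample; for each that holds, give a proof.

(⇒) This fails: take s = 2. Certainly 2 ∣ 2, but 10 ∤ 2.

(⇐) Suppose 10 ∣ s and 4 ∣ s. Any common multiple of 10 and 4 is a multiple of their lcm; here lcm(10, 4) = 10·4/gcd(10, 4) = 40/2 = 20, so 20 ∣ s. Since 2 ∣ 20, it follows that 2 ∣ s.

Only the converse holds.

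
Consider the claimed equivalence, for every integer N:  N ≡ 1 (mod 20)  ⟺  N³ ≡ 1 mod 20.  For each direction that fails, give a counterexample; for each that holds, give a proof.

(←) Suppose N³ ≡ 1 (mod 20). The only residue r in {0, …, 19} with r³ ≡ 1 (mod 20) is r = 1, so N ≡ 1 (mod 20).

(→) Suppose N ≡ 1 (mod 20). Write N = 20j + 1. Then (20j + 1)³ = 8000j³ + 1200j² + 60j + 1 = 20(400j³ + 60j² + 3j) + 1, so N³ ≡ 1 (mod 20).

Equivalent; both directions hold.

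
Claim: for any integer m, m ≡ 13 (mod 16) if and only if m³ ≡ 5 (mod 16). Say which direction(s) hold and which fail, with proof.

(⟹) Suppose m ≡ 13 (mod 16). Write m = 16j + 13. Then (16j + 13)³ = 4096j³ + 9984j² + 8112j + 2197 = 16(256j³ + 624j² + 507j + 137) + 5, so m³ ≡ 5 (mod 16).

(⟸) Conversely, suppose m³ ≡ 5 (mod 16). The only residue r in {0, …, 15} with r³ ≡ 5 (mod 16) is r = 13, so m ≡ 13 (mod 16).

Both directions hold; the statement is true.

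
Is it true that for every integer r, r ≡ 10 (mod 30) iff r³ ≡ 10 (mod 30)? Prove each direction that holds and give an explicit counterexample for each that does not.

Both directions hold; the statement is true.

(→) Suppose r ≡ 10 (mod 30). Write r = 30j + 10. Then (30j + 10)³ = 27000j³ + 27000j² + 9000j + 1000 = 30(900j³ + 900j² + 300j + 33) + 10, so r³ ≡ 10 (mod 30).

(←) Conversely, suppose r³ ≡ 10 (mod 30). The only residue r in {0, …, 29} with r³ ≡ 10 (mod 30) is r = 10, so r ≡ 10 (mod 30).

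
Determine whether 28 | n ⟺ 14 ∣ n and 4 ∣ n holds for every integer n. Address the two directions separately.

The biconditional holds.

(→) If 28 ∣ n, write n = 28q. Since 28 = 2·14, n = 14·(2q), so 14 ∣ n; and since 28 = 7·4, n = 4·(7q), so 4 ∣ n.

(←) Suppose 14 ∣ n and 4 ∣ n. Any common multiple of 14 and 4 is a multiple of their lcm; here lcm(14, 4) = 14·4/gcd(14, 4) = 56/2 = 28, so 28 ∣ n.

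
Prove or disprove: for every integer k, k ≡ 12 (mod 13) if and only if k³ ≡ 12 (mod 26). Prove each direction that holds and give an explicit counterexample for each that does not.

(⇒) This fails: take k = 25. Then 25 ≡ 12 (mod 13), but 25³ = 15625 ≡ 25 (mod 26), not 12.

(⇐) This fails: take k = 4. Then 4³ = 64 ≡ 12 (mod 26), yet 4 ≡ 4 (mod 13), not 12.

Neither direction holds.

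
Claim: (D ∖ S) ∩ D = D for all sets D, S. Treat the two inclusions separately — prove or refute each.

(⊆) holds; (⊇) fails.

(⟸) This inclusion fails. Take D = {1}, S = {1}; then 1 ∈ D but 1 ∉ (D ∖ S) ∩ D.

(⟹) Let x ∈ (D ∖ S) ∩ D. Then x ∈ D and x ∉ S, from which x ∈ D.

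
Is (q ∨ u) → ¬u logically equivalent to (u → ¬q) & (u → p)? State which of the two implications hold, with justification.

(⟹) Assume the antecedent. If u is true, the antecedent cannot hold. If u is false, (u → ¬q) & (u → p) reduces to true regardless of the other variables. Either way (u → ¬q) & (u → p) holds.

(⟸) This fails. Under u = T, q = F, p = T, the left side is false but the right side is true.

Only the forward implication holds.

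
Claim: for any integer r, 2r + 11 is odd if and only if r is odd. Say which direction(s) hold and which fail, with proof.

(⇒) This fails: take r = 0. Then 2r + 11 = 11, which is odd, yet r = 0 is even, not odd.

(⇐) Suppose r is odd. Since 2 is even, 2r is even for every r, so 2r + 11 has the same parity as 11, which is odd. Hence 2r + 11 is odd.

Only the reverse direction holds.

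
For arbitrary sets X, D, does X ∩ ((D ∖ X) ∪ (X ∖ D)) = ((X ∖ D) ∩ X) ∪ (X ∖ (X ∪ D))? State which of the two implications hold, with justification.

(⟹) Let x ∈ X ∩ ((D ∖ X) ∪ (X ∖ D)). Then x ∈ X and x ∉ D, from which x ∈ ((X ∖ D) ∩ X) ∪ (X ∖ (X ∪ D)).

(⟸) Let x ∈ ((X ∖ D) ∩ X) ∪ (X ∖ (X ∪ D)). Then x ∈ X and x ∉ D, from which x ∈ X ∩ ((D ∖ X) ∪ (X ∖ D)).

Both inclusions hold; the sets are equal.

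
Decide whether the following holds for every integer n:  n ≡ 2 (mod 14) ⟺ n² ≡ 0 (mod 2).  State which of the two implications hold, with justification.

The forward direction holds; the converse fails.

Forward direction. Suppose n ≡ 2 (mod 14). Then n² ≡ 2² = 4 (mod 14), and since 2 ∣ 14, also n² ≡ 0 (mod 2).

Converse. This fails: take n = 0. Then 0² = 0 ≡ 0 (mod 2), yet 0 ≡ 0 (mod 14), not 2.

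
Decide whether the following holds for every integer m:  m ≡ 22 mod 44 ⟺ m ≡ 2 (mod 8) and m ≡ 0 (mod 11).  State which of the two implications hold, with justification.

(⟹) This fails: m = 22 gives 22 ≡ 22 (mod 44) but 22 ≡ 6 (mod 8), so the conjunction on the right does not hold.

(⟸) Conversely, if m ≡ 2 (mod 8) and m ≡ 0 (mod 11), then by the Chinese remainder theorem m ≡ 66 (mod 88). Since 66 ≡ 22 (mod 44) and 44 ∣ 88, we get m ≡ 22 (mod 44).

The forward direction fails; the converse holds.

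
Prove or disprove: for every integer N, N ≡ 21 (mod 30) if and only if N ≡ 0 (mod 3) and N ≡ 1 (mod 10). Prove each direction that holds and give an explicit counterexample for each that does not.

Equivalent; both directions hold.

[⇒] Suppose N ≡ 21 (mod 30); write N = 30j + 21. Since 3 ∣ 30, reducing mod 3 gives N ≡ 21 ≡ 0 (mod 3); since 10 ∣ 30, reducing mod 10 gives N ≡ 21 ≡ 1 (mod 10).

[⇐] Conversely, if N ≡ 0 (mod 3) and N ≡ 1 (mod 10), then by the Chinese remainder theorem N ≡ 21 (mod 30). This is exactly N ≡ 21 (mod 30).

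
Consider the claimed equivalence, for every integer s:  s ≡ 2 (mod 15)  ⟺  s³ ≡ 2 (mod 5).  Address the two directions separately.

Neither direction holds.

[⇒] This fails: take s = 2. Then 2 ≡ 2 (mod 15), but 2³ = 8 ≡ 3 (mod 5), not 2.

[⇐] This fails: take s = 3. Then 3³ = 27 ≡ 2 (mod 5), yet 3 ≡ 3 (mod 15), not 2.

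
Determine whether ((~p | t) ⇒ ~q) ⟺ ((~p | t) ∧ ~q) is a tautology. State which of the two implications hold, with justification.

(⇒) This fails. Under p = T, t = F, q = F, the left side is true but the right side is false.

(⇐) Assume the antecedent. If p is true, the antecedent forces (p = T, t = T, q = F), and (~p | t) ⇒ ~q holds there. If p is false, the antecedent forces (p = F, t = F, q = F) or (p = F, t = T, q = F), and (~p | t) ⇒ ~q holds there. Either way (~p | t) ⇒ ~q holds.

Only the reverse direction holds.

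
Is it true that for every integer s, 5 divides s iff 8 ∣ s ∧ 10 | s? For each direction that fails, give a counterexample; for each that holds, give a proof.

(⇒) fails; (⇐) holds.

Forward direction. This fails: take s = 5. Certainly 5 ∣ 5, but 8 ∤ 5.

Converse. Suppose 8 ∣ s and 10 ∣ s. Any common multiple of 8 and 10 is a multiple of their lcm; here lcm(8, 10) = 8·10/gcd(8, 10) = 80/2 = 40, so 40 ∣ s. Since 5 ∣ 40, it follows that 5 ∣ s.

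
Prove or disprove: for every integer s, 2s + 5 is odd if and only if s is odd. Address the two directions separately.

(⟸) Suppose s is odd. Since 2 is even, 2s is even for every s, so 2s + 5 has the same parity as 5, which is odd. Hence 2s + 5 is odd.

(⟹) This fails: take s = 4. Then 2s + 5 = 13, which is odd, yet s = 4 is even, not odd.

Not equivalent: only (⇐) holds.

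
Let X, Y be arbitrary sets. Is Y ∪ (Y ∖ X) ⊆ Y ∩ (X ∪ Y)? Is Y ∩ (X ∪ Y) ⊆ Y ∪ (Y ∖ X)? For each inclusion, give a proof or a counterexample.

Both inclusions hold; the sets are equal.

(⟹) Let x ∈ Y ∪ (Y ∖ X). Then either x ∈ Y and x ∉ X; or x ∈ X ∩ Y. In each case x ∈ Y ∩ (X ∪ Y), so Y ∪ (Y ∖ X) ⊆ Y ∩ (X ∪ Y).

(⟸) Let x ∈ Y ∩ (X ∪ Y). Then either x ∈ Y and x ∉ X; or x ∈ X ∩ Y. In each case x ∈ Y ∪ (Y ∖ X), so Y ∩ (X ∪ Y) ⊆ Y ∪ (Y ∖ X).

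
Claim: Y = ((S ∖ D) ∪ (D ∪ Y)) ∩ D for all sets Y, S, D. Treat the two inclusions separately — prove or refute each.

(⟹) This inclusion fails. Take Y = {1}, S = ∅, D = ∅; then 1 ∈ Y but 1 ∉ ((S ∖ D) ∪ (D ∪ Y)) ∩ D.

(⟸) This inclusion fails. Take Y = ∅, S = ∅, D = {1}; then 1 ∈ ((S ∖ D) ∪ (D ∪ Y)) ∩ D but 1 ∉ Y.

Neither inclusion holds.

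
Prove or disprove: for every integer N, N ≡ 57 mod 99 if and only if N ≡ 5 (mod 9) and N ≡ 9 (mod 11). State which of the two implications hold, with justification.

(→) This fails: N = 57 gives 57 ≡ 57 (mod 99) but 57 ≡ 3 (mod 9), so the conjunction on the right does not hold.

(←) This fails: N = 86 satisfies both congruences on the right (86 ≡ 5 mod 9 and 86 ≡ 9 mod 11) yet 86 ≡ 86 (mod 99), not 57.

(⇒) fails and (⇐) fails.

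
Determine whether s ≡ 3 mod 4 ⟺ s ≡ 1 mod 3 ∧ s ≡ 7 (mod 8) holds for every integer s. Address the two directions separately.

(⇒) This fails: s = 3 gives 3 ≡ 3 (mod 4) but 3 ≡ 0 (mod 3), so the conjunction on the right does not hold.

(⇐) Conversely, if s ≡ 1 (mod 3) and s ≡ 7 (mod 8), then by the Chinese remainder theorem s ≡ 7 (mod 24). Since 7 ≡ 3 (mod 4) and 4 ∣ 24, we get s ≡ 3 (mod 4).

(⇒) fails; (⇐) holds.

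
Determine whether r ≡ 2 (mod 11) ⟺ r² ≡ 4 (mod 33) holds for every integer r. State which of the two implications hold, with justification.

Both directions fail.

(⟹) This fails: take r = 24. Then 24 ≡ 2 (mod 11), but 24² = 576 ≡ 15 (mod 33), not 4.

(⟸) This fails: take r = 20. Then 20² = 400 ≡ 4 (mod 33), yet 20 ≡ 9 (mod 11), not 2.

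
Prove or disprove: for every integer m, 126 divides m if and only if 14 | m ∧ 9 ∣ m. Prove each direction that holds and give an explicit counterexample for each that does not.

The biconditional holds.

(←) Suppose 14 ∣ m and 9 ∣ m. Any common multiple of 14 and 9 is a multiple of their lcm; here gcd(14, 9) = 1, so lcm(14, 9) = 14·9 = 126, so 126 ∣ m.

(→) If 126 ∣ m, write m = 126q. Since 126 = 9·14, m = 14·(9q), so 14 ∣ m; and since 126 = 14·9, m = 9·(14q), so 9 ∣ m.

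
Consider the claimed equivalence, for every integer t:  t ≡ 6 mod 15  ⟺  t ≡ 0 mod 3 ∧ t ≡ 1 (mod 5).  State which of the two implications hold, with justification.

(→) Suppose t ≡ 6 (mod 15); write t = 15j + 6. Since 3 ∣ 15, reducing mod 3 gives t ≡ 6 ≡ 0 (mod 3); since 5 ∣ 15, reducing mod 5 gives t ≡ 6 ≡ 1 (mod 5).

(←) Conversely, if t ≡ 0 (mod 3) and t ≡ 1 (mod 5), then by the Chinese remainder theorem t ≡ 6 (mod 15). This is exactly t ≡ 6 (mod 15).

Both implications hold.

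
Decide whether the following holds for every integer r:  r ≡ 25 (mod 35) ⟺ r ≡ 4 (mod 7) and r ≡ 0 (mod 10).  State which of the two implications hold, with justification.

Only the reverse direction holds.

(⟹) This fails: r = 25 gives 25 ≡ 25 (mod 35) but 25 ≡ 5 (mod 10), so the conjunction on the right does not hold.

(⟸) Conversely, if r ≡ 4 (mod 7) and r ≡ 0 (mod 10), then by the Chinese remainder theorem r ≡ 60 (mod 70). Since 60 ≡ 25 (mod 35) and 35 ∣ 70, we get r ≡ 25 (mod 35).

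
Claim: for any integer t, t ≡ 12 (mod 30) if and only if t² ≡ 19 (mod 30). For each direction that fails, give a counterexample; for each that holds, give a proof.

(⇒) fails and (⇐) fails.

Forward direction. This fails: take t = 12. Then 12 ≡ 12 (mod 30), but 12² = 144 ≡ 24 (mod 30), not 19.

Converse. This fails: take t = 7. Then 7² = 49 ≡ 19 (mod 30), yet 7 ≡ 7 (mod 30), not 12.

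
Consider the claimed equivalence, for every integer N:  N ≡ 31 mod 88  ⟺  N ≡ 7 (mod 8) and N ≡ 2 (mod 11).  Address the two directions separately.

Neither implication holds.

(→) This fails: N = 31 gives 31 ≡ 31 (mod 88) but 31 ≡ 9 (mod 11), so the conjunction on the right does not hold.

(←) This fails: N = 79 satisfies both congruences on the right (79 ≡ 7 mod 8 and 79 ≡ 2 mod 11) yet 79 ≡ 79 (mod 88), not 31.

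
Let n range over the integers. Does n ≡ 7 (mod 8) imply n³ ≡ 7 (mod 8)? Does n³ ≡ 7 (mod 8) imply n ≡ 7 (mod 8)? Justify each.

(⟹) Suppose n ≡ 7 (mod 8). Write n = 8j + 7. Then (8j + 7)³ = 512j³ + 1344j² + 1176j + 343 = 8(64j³ + 168j² + 147j + 42) + 7, so n³ ≡ 7 (mod 8).

(⟸) For the converse, argue contrapositively. If n ≢ 7 (mod 8), then n is congruent to one of 0, 1, 2, 3, 4, 5, 6 modulo 8, and these give n³ ≡ 0, 1, 0, 3, 0, 5, 0 respectively — never 7.

Both directions hold; the statement is true.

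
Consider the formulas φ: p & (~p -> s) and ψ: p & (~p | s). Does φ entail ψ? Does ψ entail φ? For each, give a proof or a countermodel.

(→) This fails. Under p = T, s = F, the left side is true but the right side is false.

(←) Assume the antecedent. If p is true, p & (~p -> s) reduces to true regardless of the other variables. If p is false, the antecedent cannot hold. Either way p & (~p -> s) holds.

Only the converse holds.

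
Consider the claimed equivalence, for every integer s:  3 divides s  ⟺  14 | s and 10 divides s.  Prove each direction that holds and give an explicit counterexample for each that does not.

(→) This fails: take s = 3. Certainly 3 ∣ 3, but 14 ∤ 3.

(←) This fails: take s = 70. Both 14 ∣ 70 and 10 ∣ 70, yet 70 is not a multiple of 3 (since 70 = 23·3 + 1), so 3 ∤ 70.

(⇒) fails and (⇐) fails.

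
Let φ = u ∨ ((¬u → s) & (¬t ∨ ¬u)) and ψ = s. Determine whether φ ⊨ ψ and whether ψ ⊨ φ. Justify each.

(⇒) This fails. Under t = F, u = T, s = F, the left side is true but the right side is false.

(⇐) Assume the antecedent. If t is true, the antecedent forces (t = T, u = F, s = T) or (t = T, u = T, s = T), and u ∨ ((¬u → s) & (¬t ∨ ¬u)) holds there. If t is false, the antecedent forces (t = F, u = F, s = T) or (t = F, u = T, s = T), and u ∨ ((¬u → s) & (¬t ∨ ¬u)) holds there. Either way u ∨ ((¬u → s) & (¬t ∨ ¬u)) holds.

The forward direction fails; the converse holds.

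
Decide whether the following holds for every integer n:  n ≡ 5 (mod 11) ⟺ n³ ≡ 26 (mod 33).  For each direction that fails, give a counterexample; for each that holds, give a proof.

Not equivalent: only (⇐) holds.

[⇒] This fails: take n = 16. Then 16 ≡ 5 (mod 11), but 16³ = 4096 ≡ 4 (mod 33), not 26.

[⇐] Conversely, the residues r modulo 33 with r³ ≡ 26 (mod 33) are exactly {5}, and each is ≡ 5 (mod 11).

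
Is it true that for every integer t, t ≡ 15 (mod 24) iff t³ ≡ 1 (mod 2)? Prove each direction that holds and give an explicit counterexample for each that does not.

Only the forward implication holds.

(⟹) Suppose t ≡ 15 (mod 24). Then t³ ≡ 15³ = 3375 (mod 24), and since 2 ∣ 24, also t³ ≡ 1 (mod 2).

(⟸) This fails: take t = 1. Then 1³ = 1 ≡ 1 (mod 2), yet 1 ≡ 1 (mod 24), not 15.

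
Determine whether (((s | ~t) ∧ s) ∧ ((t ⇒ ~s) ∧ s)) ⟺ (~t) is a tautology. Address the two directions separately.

Not equivalent: only (⇒) holds.

(←) This fails. Under s = F, t = F, the left side is false but the right side is true.

(→) Assume the antecedent. If s is true, the antecedent forces (s = T, t = F), and ~t holds there. If s is false, the antecedent cannot hold. Either way ~t holds.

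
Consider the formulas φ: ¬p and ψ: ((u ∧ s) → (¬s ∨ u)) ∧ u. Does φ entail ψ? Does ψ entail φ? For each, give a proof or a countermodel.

(→) This fails. Under s = F, u = F, p = F, the left side is true but the right side is false.

(←) This fails. Under s = F, u = T, p = T, the left side is false but the right side is true.

Both directions fail.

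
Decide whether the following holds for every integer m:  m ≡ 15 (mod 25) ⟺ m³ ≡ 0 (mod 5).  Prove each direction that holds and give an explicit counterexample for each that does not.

Forward direction. Suppose m ≡ 15 (mod 25). Then m³ ≡ 15³ = 3375 (mod 25), and since 5 ∣ 25, also m³ ≡ 0 (mod 5).

Converse. This fails: take m = 0. Then 0³ = 0 ≡ 0 (mod 5), yet 0 ≡ 0 (mod 25), not 15.

Only the forward implication holds.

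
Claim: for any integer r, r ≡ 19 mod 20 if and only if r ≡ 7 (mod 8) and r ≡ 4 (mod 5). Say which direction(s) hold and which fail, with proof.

(⇒) This fails: r = 19 gives 19 ≡ 19 (mod 20) but 19 ≡ 3 (mod 8), so the conjunction on the right does not hold.

(⇐) Conversely, if r ≡ 7 (mod 8) and r ≡ 4 (mod 5), then by the Chinese remainder theorem r ≡ 39 (mod 40). Since 39 ≡ 19 (mod 20) and 20 ∣ 40, we get r ≡ 19 (mod 20).

Only the converse holds.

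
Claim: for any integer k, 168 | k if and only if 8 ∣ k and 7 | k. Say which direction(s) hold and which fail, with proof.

(⇐) This fails: take k = 56. Both 8 ∣ 56 and 7 ∣ 56, yet 56 is not a multiple of 168 (since 56 = 0·168 + 56), so 168 ∤ 56.

(⇒) If 168 ∣ k, write k = 168q. Since 168 = 21·8, k = 8·(21q), so 8 ∣ k; and since 168 = 24·7, k = 7·(24q), so 7 ∣ k.

The forward direction holds; the converse fails.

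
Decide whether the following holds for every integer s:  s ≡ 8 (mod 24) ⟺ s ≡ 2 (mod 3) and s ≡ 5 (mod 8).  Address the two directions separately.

Neither implication holds.

(→) This fails: s = 8 gives 8 ≡ 8 (mod 24) but 8 ≡ 0 (mod 8), so the conjunction on the right does not hold.

(←) This fails: s = 5 satisfies both congruences on the right (5 ≡ 2 mod 3 and 5 ≡ 5 mod 8) yet 5 ≡ 5 (mod 24), not 8.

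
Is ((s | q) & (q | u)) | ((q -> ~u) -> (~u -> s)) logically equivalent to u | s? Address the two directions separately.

(⟸) Assume the antecedent. If s is true, the consequent reduces to true regardless of the other variables. If s is false, the antecedent forces (s = F, u = T, q = F) or (s = F, u = T, q = T), and the consequent holds there. Either way the consequent holds.

(⟹) This fails. Under s = F, u = F, q = T, the left side is true but the right side is false.

(⇒) fails; (⇐) holds.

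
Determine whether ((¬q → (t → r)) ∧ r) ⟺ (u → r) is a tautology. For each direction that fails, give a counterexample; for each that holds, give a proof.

Only the forward direction holds.

(⟹) Assume the antecedent. If r is true, u → r reduces to true regardless of the other variables. If r is false, the antecedent cannot hold. Either way u → r holds.

(⟸) This fails. Under r = F, t = F, q = F, u = F, the left side is false but the right side is true.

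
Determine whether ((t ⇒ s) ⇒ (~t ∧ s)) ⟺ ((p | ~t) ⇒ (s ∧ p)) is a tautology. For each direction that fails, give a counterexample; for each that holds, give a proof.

(⇒) This fails. Under t = F, s = T, p = F, the left side is true but the right side is false.

(⇐) This fails. Under t = T, s = T, p = F, the left side is false but the right side is true.

(⇒) fails and (⇐) fails.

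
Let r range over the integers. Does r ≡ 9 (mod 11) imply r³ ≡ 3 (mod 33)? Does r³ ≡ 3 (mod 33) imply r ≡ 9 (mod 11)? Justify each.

(⇒) fails; (⇐) holds.

Forward direction. This fails: take r = 20. Then 20 ≡ 9 (mod 11), but 20³ = 8000 ≡ 14 (mod 33), not 3.

Converse. The residues r modulo 33 with r³ ≡ 3 (mod 33) are exactly {9}, and each is ≡ 9 (mod 11).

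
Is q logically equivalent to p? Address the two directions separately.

Neither direction holds.

Forward direction. This fails. Under q = T, p = F, the left side is true but the right side is false.

Converse. This fails. Under q = F, p = T, the left side is false but the right side is true.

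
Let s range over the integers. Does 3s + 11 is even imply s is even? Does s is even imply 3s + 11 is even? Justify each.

(⇒) This fails: s = 1 gives 3s + 11 = 14, which is even, but 1 is odd, not even.

(⇐) This also fails: s = 2 is even, but 3s + 11 = 17 is odd, not even.

(⇒) fails and (⇐) fails.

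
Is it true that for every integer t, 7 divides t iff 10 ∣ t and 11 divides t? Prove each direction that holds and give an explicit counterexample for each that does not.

[⇒] This fails: take t = 7. Certainly 7 ∣ 7, but 10 ∤ 7.

[⇐] This fails: take t = 110. Both 10 ∣ 110 and 11 ∣ 110, yet 110 is not a multiple of 7 (since 110 = 15·7 + 5), so 7 ∤ 110.

(⇒) fails and (⇐) fails.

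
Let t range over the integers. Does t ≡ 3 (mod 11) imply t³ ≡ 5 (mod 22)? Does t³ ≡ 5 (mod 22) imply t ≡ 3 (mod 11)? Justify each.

The forward direction fails; the converse holds.

[⇒] This fails: take t = 14. Then 14 ≡ 3 (mod 11), but 14³ = 2744 ≡ 16 (mod 22), not 5.

[⇐] Conversely, the residues r modulo 22 with r³ ≡ 5 (mod 22) are exactly {3}, and each is ≡ 3 (mod 11).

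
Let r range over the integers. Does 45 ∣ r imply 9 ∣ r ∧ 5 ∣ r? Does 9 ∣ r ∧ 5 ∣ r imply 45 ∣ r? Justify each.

(⟹) If 45 ∣ r, write r = 45q. Since 45 = 5·9, r = 9·(5q), so 9 ∣ r; and since 45 = 9·5, r = 5·(9q), so 5 ∣ r.

(⟸) Suppose 9 ∣ r and 5 ∣ r. Any common multiple of 9 and 5 is a multiple of their lcm; here gcd(9, 5) = 1, so lcm(9, 5) = 9·5 = 45, so 45 ∣ r.

Both directions hold; the statement is true.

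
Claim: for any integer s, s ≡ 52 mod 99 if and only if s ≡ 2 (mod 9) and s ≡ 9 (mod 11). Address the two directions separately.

Both directions fail.

(→) This fails: s = 52 gives 52 ≡ 52 (mod 99) but 52 ≡ 7 (mod 9), so the conjunction on the right does not hold.

(←) This fails: s = 20 satisfies both congruences on the right (20 ≡ 2 mod 9 and 20 ≡ 9 mod 11) yet 20 ≡ 20 (mod 99), not 52.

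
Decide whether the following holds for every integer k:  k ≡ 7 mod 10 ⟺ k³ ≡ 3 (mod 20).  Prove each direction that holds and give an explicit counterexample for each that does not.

(⇐) The residues r modulo 20 with r³ ≡ 3 (mod 20) are exactly {7}, and each is ≡ 7 (mod 10).

(⇒) This fails: take k = 17. Then 17 ≡ 7 (mod 10), but 17³ = 4913 ≡ 13 (mod 20), not 3.

The forward direction fails; the converse holds.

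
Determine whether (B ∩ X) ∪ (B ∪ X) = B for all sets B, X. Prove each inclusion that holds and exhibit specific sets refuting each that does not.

(⟸) Let x ∈ B. Then either x ∈ B and x ∉ X; or x ∈ B ∩ X. In each case x ∈ (B ∩ X) ∪ (B ∪ X), so B ⊆ (B ∩ X) ∪ (B ∪ X).

(⟹) This inclusion fails. Take B = ∅, X = {1}; then 1 ∈ (B ∩ X) ∪ (B ∪ X) but 1 ∉ B.

(⊆) fails; (⊇) holds.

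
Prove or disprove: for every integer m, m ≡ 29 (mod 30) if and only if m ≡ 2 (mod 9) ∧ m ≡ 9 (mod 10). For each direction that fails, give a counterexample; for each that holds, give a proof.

Only the converse holds.

(⟹) This fails: m = 89 gives 89 ≡ 29 (mod 30) but 89 ≡ 8 (mod 9), so the conjunction on the right does not hold.

(⟸) Conversely, if m ≡ 2 (mod 9) and m ≡ 9 (mod 10), then by the Chinese remainder theorem m ≡ 29 (mod 90). Since 29 ≡ 29 (mod 30) and 30 ∣ 90, we get m ≡ 29 (mod 30).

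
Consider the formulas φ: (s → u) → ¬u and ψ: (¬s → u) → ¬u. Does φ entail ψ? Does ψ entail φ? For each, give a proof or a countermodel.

(⟹) Assume the antecedent. If s is true, the antecedent forces (s = T, u = F), and (¬s → u) → ¬u holds there. If s is false, the antecedent forces (s = F, u = F), and (¬s → u) → ¬u holds there. Either way (¬s → u) → ¬u holds.

(⟸) Assume the antecedent. If s is true, the antecedent forces (s = T, u = F), and (s → u) → ¬u holds there. If s is false, the antecedent forces (s = F, u = F), and (s → u) → ¬u holds there. Either way (s → u) → ¬u holds.

The biconditional holds.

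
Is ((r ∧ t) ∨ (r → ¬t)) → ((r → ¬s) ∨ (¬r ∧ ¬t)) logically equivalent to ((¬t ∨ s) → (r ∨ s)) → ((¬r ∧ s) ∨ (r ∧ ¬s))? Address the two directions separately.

(⟹) This fails. Under t = T, r = F, s = F, the left side is true but the right side is false.

(⟸) Assume the antecedent. If r is true, the antecedent forces (t = F, r = T, s = F) or (t = T, r = T, s = F), and the consequent holds there. If r is false, the consequent reduces to true regardless of the other variables. Either way the consequent holds.

Only the reverse direction holds.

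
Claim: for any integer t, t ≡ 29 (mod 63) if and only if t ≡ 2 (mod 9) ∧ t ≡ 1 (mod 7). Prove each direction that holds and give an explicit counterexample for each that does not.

(⇒) Suppose t ≡ 29 (mod 63); write t = 63j + 29. Since 9 ∣ 63, reducing mod 9 gives t ≡ 29 ≡ 2 (mod 9); since 7 ∣ 63, reducing mod 7 gives t ≡ 29 ≡ 1 (mod 7).

(⇐) Conversely, if t ≡ 2 (mod 9) and t ≡ 1 (mod 7), then by the Chinese remainder theorem t ≡ 29 (mod 63). This is exactly t ≡ 29 (mod 63).

The biconditional holds.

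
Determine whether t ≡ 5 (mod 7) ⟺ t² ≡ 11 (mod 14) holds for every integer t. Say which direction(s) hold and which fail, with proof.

(⟹) This fails: take t = 12. Then 12 ≡ 5 (mod 7), but 12² = 144 ≡ 4 (mod 14), not 11.

(⟸) This fails: take t = 9. Then 9² = 81 ≡ 11 (mod 14), yet 9 ≡ 2 (mod 7), not 5.

Neither implication holds.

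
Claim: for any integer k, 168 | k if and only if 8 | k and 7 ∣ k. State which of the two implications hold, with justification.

(←) This fails: take k = 56. Both 8 ∣ 56 and 7 ∣ 56, yet 56 is not a multiple of 168 (since 56 = 0·168 + 56), so 168 ∤ 56.

(→) If 168 ∣ k, write k = 168q. Since 168 = 21·8, k = 8·(21q), so 8 ∣ k; and since 168 = 24·7, k = 7·(24q), so 7 ∣ k.

The forward direction holds; the converse fails.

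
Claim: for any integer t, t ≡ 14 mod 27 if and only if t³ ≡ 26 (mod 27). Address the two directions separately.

Both directions fail.

(→) This fails: take t = 14. Then 14 ≡ 14 (mod 27), but 14³ = 2744 ≡ 17 (mod 27), not 26.

(←) This fails: take t = 8. Then 8³ = 512 ≡ 26 (mod 27), yet 8 ≡ 8 (mod 27), not 14.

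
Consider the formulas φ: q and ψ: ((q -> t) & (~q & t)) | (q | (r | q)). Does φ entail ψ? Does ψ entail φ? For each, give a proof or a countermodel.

[⇒] Assume the antecedent. If r is true, the consequent reduces to true regardless of the other variables. If r is false, the antecedent forces (r = F, t = F, q = T) or (r = F, t = T, q = T), and the consequent holds there. Either way the consequent holds.

[⇐] This fails. Under r = T, t = F, q = F, the left side is false but the right side is true.

The forward direction holds; the converse fails.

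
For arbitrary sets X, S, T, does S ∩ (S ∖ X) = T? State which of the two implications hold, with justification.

Neither inclusion holds.

(⟹) This inclusion fails. Take X = ∅, S = {1}, T = ∅; then 1 ∈ S ∩ (S ∖ X) but 1 ∉ T.

(⟸) This inclusion fails. Take X = ∅, S = ∅, T = {1}; then 1 ∈ T but 1 ∉ S ∩ (S ∖ X).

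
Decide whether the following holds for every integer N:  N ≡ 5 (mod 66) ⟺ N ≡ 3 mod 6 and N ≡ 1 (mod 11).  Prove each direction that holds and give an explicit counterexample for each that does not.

(⇒) fails and (⇐) fails.

(⇒) This fails: N = 5 gives 5 ≡ 5 (mod 66) but 5 ≡ 5 (mod 6), so the conjunction on the right does not hold.

(⇐) This fails: N = 45 satisfies both congruences on the right (45 ≡ 3 mod 6 and 45 ≡ 1 mod 11) yet 45 ≡ 45 (mod 66), not 5.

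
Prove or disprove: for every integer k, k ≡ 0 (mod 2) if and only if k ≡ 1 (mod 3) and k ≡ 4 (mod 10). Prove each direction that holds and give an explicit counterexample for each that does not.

(→) This fails: k = 0 gives 0 ≡ 0 (mod 2) but 0 ≡ 0 (mod 3), so the conjunction on the right does not hold.

(←) Conversely, if k ≡ 1 (mod 3) and k ≡ 4 (mod 10), then by the Chinese remainder theorem k ≡ 4 (mod 30). Since 4 ≡ 0 (mod 2) and 2 ∣ 30, we get k ≡ 0 (mod 2).

Only the reverse direction holds.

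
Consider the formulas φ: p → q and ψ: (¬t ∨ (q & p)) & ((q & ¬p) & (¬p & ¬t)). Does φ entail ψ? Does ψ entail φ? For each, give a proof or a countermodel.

(⇐) Assume the antecedent. If q is true, p → q reduces to true regardless of the other variables. If q is false, the antecedent cannot hold. Either way p → q holds.

(⇒) This fails. Under q = F, t = F, p = F, the left side is true but the right side is false.

Only the converse holds.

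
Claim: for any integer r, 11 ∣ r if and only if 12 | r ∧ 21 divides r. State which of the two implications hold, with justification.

Both directions fail.

(→) This fails: take r = 11. Certainly 11 ∣ 11, but 12 ∤ 11.

(←) This fails: take r = 84. Both 12 ∣ 84 and 21 ∣ 84, yet 84 is not a multiple of 11 (since 84 = 7·11 + 7), so 11 ∤ 84.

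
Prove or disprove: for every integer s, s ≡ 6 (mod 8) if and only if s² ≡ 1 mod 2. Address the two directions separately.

Neither implication holds.

(⟹) This fails: take s = 6. Then 6 ≡ 6 (mod 8), but 6² = 36 ≡ 0 (mod 2), not 1.

(⟸) This fails: take s = 1. Then 1² = 1 ≡ 1 (mod 2), yet 1 ≡ 1 (mod 8), not 6.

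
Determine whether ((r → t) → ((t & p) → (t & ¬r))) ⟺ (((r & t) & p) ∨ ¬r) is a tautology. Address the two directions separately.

Neither implication holds.

(⟹) This fails. Under p = F, r = T, t = F, the left side is true but the right side is false.

(⟸) This fails. Under p = T, r = T, t = T, the left side is false but the right side is true.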